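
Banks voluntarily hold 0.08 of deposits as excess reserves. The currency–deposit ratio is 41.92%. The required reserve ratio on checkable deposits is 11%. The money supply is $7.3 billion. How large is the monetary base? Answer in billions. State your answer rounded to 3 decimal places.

The money multiplier is m = (1 + c) / (rr + e + c) = (1 + 0.4192) / (0.11 + 0.08 + 0.4192) ≈ 2.32961.
MB = M / m = 7.3 / 2.32961 ≈ 3.1336 billion.

$3.134 billion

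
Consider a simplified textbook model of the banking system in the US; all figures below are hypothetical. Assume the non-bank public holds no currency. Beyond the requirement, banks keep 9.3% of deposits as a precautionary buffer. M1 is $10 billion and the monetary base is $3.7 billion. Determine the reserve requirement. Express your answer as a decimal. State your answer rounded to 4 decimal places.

0.2770

Using m = M/MB = 10/3.7 ≈ 2.702703. Since m = (1 + c)/(c + rr + e), the denominator satisfies c + rr + e = (1 + c)/m = (1 + 0) / 2.702703 ≈ 0.370000.
With c = 0 and e = 0.093, the reserve requirement is 0.370000 − 0 − 0.093 = 0.277.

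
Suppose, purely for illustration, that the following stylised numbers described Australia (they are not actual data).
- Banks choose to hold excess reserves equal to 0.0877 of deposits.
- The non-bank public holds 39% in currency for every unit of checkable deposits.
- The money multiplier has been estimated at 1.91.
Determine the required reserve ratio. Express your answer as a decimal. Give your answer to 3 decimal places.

0.250

Using m = 1.91. Since m = (1 + c)/(c + rr + e), the denominator satisfies c + rr + e = (1 + c)/m = (1 + 0.39) / 1.91 ≈ 0.727749.
With c = 0.39 and e = 0.0877, the required reserve ratio is 0.727749 − 0.39 − 0.0877 = 0.250049.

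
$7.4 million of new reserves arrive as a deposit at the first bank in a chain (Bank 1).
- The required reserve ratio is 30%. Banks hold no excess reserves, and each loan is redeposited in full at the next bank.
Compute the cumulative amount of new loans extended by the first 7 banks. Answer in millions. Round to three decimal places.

Bank i lends (1 − rr)^i of the original deposit: Bank 1 lends 7.4·0.7000 = 5.1800, Bank 2 lends 7.4·0.7000² = 3.6260, and so on.
Summing a geometric series: total = 7.4·[0.7000·(1 − 0.7000^7) / (1 − 0.7000)] ≈ 15.8447 million.

$15.845 million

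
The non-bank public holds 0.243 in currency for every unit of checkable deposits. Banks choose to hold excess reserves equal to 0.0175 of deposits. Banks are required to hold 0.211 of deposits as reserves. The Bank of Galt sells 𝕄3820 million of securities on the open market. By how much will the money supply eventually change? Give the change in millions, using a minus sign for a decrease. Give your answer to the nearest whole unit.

The money multiplier is m = (1 + c) / (rr + e + c) = (1 + 0.243) / (0.211 + 0.0175 + 0.243) ≈ 2.63627.
The sale removes 3820 million of base, so ΔM = m × ΔMB = 2.63627 × (−3820) = -10070.5514 million.

-10071 million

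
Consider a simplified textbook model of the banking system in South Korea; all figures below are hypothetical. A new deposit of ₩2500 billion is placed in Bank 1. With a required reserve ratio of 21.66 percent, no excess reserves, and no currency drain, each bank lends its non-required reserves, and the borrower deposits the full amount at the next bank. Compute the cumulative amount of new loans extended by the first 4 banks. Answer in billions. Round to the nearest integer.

₩5636 billion

Bank i lends (1 − rr)^i of the original deposit: Bank 1 lends 2500·0.7834 = 1958.5000, Bank 2 lends 2500·0.7834² = 1534.2889, and so on.
Summing a geometric series: total = 2500·[0.7834·(1 − 0.7834^4) / (1 − 0.7834)] ≈ 5636.3678 billion.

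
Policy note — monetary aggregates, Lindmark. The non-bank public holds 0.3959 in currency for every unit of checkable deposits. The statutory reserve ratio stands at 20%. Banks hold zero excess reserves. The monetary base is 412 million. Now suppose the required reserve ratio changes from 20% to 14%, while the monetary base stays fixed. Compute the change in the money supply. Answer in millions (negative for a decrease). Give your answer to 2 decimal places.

Initially m₁ = (1 + 0.3959) / (0.2 + 0.3959) ≈ 2.342507, so M₁ = 2.342507 × 412 ≈ 965.1129 million.
After the change m₂ = (1 + 0.3959) / (0.14 + 0.3959) ≈ 2.604777, so M₂ = 2.604777 × 412 ≈ 1073.1681 million.
ΔM = M₂ − M₁ = 1073.1681 − 965.1129 = 108.0552 million.

108.06 million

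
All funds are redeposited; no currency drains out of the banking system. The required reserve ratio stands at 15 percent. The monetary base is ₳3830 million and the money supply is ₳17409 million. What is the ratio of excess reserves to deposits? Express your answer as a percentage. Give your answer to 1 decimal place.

Using m = M/MB = 17409/3830 ≈ 4.545431. Since m = (1 + c)/(c + rr + e), the denominator satisfies c + rr + e = (1 + c)/m = (1 + 0) / 4.545431 ≈ 0.220001.
With c = 0 and rr = 0.15, the ratio of excess reserves to deposits is 0.220001 − 0 − 0.15 = 0.070001.

7.0%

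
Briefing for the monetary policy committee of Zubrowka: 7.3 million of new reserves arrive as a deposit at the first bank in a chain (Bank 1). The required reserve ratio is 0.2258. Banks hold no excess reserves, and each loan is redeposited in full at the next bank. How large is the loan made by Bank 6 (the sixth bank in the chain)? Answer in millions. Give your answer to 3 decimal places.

Each bank lends a fraction (1 − rr) = 0.7742 of the deposit it receives, so Bank 6 receives 7.3·0.7742^5 and lends 7.3·0.7742^6 ≈ 1.5720 million.

1.572 million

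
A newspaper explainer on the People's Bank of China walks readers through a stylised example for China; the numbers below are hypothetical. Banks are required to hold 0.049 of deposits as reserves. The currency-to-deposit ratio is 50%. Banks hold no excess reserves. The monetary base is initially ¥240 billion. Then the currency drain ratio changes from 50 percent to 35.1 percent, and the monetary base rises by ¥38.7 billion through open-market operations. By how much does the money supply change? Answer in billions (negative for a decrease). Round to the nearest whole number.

¥286 billion

Before: m₁ = (1 + 0.5) / (0.049 + 0.5) ≈ 2.7322, MB₁ = 240, so M₁ = 2.7322 × 240 = 655.728 billion.
After: m₂ = (1 + 0.351) / (0.049 + 0.351) = 3.3775, MB₂ = 240 + 38.7 = 278.7, so M₂ = 3.3775 × 278.7 ≈ 941.3092 billion.
ΔM = M₂ − M₁ = 941.3092 − 655.728 = 285.5812 billion.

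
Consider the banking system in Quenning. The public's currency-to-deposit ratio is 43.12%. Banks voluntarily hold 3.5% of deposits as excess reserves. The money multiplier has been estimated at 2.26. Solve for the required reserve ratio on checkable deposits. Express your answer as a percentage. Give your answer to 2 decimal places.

16.71%

Using m = 2.26. Since m = (1 + c)/(c + rr + e), the denominator satisfies c + rr + e = (1 + c)/m = (1 + 0.4312) / 2.26 ≈ 0.633274.
With c = 0.4312 and e = 0.035, the required reserve ratio on checkable deposits is 0.633274 − 0.4312 − 0.035 = 0.167074.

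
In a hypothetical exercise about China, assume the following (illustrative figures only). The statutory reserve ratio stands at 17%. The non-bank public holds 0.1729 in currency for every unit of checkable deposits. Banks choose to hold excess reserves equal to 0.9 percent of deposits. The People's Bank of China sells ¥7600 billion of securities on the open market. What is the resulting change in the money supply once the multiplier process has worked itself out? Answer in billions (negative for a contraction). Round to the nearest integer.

The money multiplier is m = (1 + c) / (rr + e + c) = (1 + 0.1729) / (0.17 + 0.009 + 0.1729) ≈ 3.33305.
The sale removes 7600 billion of base, so ΔM = m × ΔMB = 3.33305 × (−7600) = -25331.18 billion.

-25331 billion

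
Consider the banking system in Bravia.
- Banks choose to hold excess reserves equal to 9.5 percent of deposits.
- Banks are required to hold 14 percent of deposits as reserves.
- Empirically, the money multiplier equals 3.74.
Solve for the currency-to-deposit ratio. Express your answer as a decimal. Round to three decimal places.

0.044

Using m = 3.74. From m = (1 + c)/(c + rr + e), rearranging gives 1 + c = m·(c + rr + e), so c·(1 − m) = m·(rr + e) − 1.
Hence c = [m·(rr + e) − 1]/(1 − m) = [3.74 × (0.14 + 0.095) − 1] / (1 − 3.74) ≈ 0.044197.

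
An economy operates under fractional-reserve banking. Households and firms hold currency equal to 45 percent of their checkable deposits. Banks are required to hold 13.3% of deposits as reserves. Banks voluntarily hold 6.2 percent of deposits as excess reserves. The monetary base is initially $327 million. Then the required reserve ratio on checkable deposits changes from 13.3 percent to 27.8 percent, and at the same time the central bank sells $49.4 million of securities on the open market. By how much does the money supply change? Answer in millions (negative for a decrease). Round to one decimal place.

-225.6 million

Before: m₁ = (1 + 0.45) / (0.133 + 0.062 + 0.45) ≈ 2.24806, MB₁ = 327, so M₁ = 2.24806 × 327 ≈ 735.1156 million.
After: m₂ = (1 + 0.45) / (0.278 + 0.062 + 0.45) ≈ 1.83544, MB₂ = 327 − 49.4 = 277.6, so M₂ = 1.83544 × 277.6 ≈ 509.5181 million.
ΔM = M₂ − M₁ = 509.5181 − 735.1156 = -225.5975 million.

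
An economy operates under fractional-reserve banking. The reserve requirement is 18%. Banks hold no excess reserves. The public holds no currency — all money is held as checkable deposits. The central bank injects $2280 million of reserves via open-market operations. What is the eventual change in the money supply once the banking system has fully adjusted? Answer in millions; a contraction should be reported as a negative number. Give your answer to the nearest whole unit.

The simple money multiplier is m = 1/rr = 1/0.18 ≈ 5.55556.
An open-market purchase increases the monetary base by 2280 million, so ΔM = m × ΔMB = 5.55556 × 2280 = 12666.6768 million.

$12667 million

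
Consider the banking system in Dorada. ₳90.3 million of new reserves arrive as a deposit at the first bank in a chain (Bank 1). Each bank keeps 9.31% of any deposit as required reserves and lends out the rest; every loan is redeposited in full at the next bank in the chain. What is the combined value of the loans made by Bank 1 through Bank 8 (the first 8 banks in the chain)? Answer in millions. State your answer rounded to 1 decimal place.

₳477.1 million

Bank i lends (1 − rr)^i of the original deposit: Bank 1 lends 90.3·0.9069 ≈ 81.8931, Bank 2 lends 90.3·0.9069² ≈ 74.2688, and so on.
Summing a geometric series: total = 90.3·[0.9069·(1 − 0.9069^8) / (1 − 0.9069)] ≈ 477.1185 million.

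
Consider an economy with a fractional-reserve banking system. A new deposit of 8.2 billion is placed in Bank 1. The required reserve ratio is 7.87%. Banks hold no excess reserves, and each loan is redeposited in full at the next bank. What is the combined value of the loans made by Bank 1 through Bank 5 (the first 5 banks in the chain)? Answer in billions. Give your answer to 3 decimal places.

32.278 billion

Bank i lends (1 − rr)^i of the original deposit: Bank 1 lends 8.2·0.9213 ≈ 7.5547, Bank 2 lends 8.2·0.9213² ≈ 6.9601, and so on.
Summing a geometric series: total = 8.2·[0.9213·(1 − 0.9213^5) / (1 − 0.9213)] ≈ 32.2776 billion.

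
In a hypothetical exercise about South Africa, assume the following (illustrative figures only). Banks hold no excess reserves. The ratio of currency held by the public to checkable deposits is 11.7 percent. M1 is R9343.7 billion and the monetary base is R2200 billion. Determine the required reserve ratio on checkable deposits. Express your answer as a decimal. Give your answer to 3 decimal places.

0.146

Using m = M/MB = 9343.7/2200 ≈ 4.247136. Since m = (1 + c)/(c + rr + e), the denominator satisfies c + rr + e = (1 + c)/m = (1 + 0.117) / 4.247136 ≈ 0.263001.
With c = 0.117 and e = 0, the required reserve ratio on checkable deposits is 0.263001 − 0.117 − 0 = 0.146001.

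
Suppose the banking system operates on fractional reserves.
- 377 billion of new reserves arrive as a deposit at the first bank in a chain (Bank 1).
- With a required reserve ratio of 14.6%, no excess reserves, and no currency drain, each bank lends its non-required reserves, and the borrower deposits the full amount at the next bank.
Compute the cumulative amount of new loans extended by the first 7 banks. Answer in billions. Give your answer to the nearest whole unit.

1475 billion

Bank i lends (1 − rr)^i of the original deposit: Bank 1 lends 377·0.8540 = 321.9580, Bank 2 lends 377·0.8540² ≈ 274.9521, and so on.
Summing a geometric series: total = 377·[0.8540·(1 − 0.8540^7) / (1 − 0.8540)] ≈ 1474.6392 billion.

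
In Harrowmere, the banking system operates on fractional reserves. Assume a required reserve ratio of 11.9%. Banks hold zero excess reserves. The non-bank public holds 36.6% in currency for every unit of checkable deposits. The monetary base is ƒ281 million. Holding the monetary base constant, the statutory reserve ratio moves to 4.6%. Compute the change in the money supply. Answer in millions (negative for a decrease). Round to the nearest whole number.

Initially m₁ = (1 + 0.366) / (0.119 + 0.366) ≈ 2.8165, so M₁ = 2.8165 × 281 = 791.4365 million.
After the change m₂ = (1 + 0.366) / (0.046 + 0.366) ≈ 3.3155, so M₂ = 3.3155 × 281 = 931.6555 million.
ΔM = M₂ − M₁ = 931.6555 − 791.4365 = 140.219 million.

ƒ140 million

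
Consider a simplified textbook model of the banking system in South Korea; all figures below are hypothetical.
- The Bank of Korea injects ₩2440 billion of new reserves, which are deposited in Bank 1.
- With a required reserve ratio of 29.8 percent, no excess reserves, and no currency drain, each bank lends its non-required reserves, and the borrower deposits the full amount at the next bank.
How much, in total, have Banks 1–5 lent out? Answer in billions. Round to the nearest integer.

₩4768 billion

Bank i lends (1 − rr)^i of the original deposit: Bank 1 lends 2440·0.7020 = 1712.8800, Bank 2 lends 2440·0.7020² ≈ 1202.4418, and so on.
Summing a geometric series: total = 2440·[0.7020·(1 − 0.7020^5) / (1 − 0.7020)] ≈ 4767.9868 billion.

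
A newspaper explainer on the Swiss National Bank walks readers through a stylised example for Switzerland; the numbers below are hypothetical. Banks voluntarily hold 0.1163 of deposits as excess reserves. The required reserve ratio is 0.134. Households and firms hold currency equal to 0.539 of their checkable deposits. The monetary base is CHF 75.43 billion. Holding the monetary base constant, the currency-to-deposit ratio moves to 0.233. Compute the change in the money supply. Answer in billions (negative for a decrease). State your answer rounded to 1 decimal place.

Initially m₁ = (1 + 0.539) / (0.134 + 0.1163 + 0.539) ≈ 1.9498, so M₁ = 1.9498 × 75.43 ≈ 147.0734 billion.
After the change m₂ = (1 + 0.233) / (0.134 + 0.1163 + 0.233) ≈ 2.5512, so M₂ = 2.5512 × 75.43 ≈ 192.437 billion.
ΔM = M₂ − M₁ = 192.437 − 147.0734 = 45.3636 billion.

CHF 45.4 billion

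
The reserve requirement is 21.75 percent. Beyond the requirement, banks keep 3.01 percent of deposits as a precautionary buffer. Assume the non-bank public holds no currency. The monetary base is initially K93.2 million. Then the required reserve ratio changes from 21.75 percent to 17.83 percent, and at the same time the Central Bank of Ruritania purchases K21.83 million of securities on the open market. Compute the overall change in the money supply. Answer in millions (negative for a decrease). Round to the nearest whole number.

K176 million

Before: m₁ = 1 / (0.2175 + 0.0301) ≈ 4.0388, MB₁ = 93.2, so M₁ = 4.0388 × 93.2 ≈ 376.4162 million.
After: m₂ = 1 / (0.1783 + 0.0301) ≈ 4.7985, MB₂ = 93.2 + 21.83 = 115.03, so M₂ = 4.7985 × 115.03 ≈ 551.9715 million.
ΔM = M₂ − M₁ = 551.9715 − 376.4162 = 175.5553 million.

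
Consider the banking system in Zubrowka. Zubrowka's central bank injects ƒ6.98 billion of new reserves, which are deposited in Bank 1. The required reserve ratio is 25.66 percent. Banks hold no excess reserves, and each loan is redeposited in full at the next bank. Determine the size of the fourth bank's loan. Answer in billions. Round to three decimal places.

ƒ2.132 billion

Each bank lends a fraction (1 − rr) = 0.7434 of the deposit it receives, so Bank 4 receives 6.98·0.7434^3 and lends 6.98·0.7434^4 ≈ 2.1318 billion.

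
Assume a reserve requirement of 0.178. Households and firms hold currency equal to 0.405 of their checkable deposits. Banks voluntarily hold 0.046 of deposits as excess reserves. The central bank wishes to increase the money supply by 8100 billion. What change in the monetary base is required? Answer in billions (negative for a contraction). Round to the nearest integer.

3626 billion

The money multiplier is m = (1 + c) / (rr + e + c) = (1 + 0.405) / (0.178 + 0.046 + 0.405) ≈ 2.23370.
ΔMB = ΔM / m = (+8100) / 2.23370 ≈ 3626.2703 billion.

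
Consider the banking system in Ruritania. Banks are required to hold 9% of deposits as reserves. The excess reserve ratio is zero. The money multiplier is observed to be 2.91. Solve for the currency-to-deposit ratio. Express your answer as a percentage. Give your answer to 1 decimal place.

38.6%

Using m = 2.91. From m = (1 + c)/(c + rr + e), rearranging gives 1 + c = m·(c + rr + e), so c·(1 − m) = m·(rr + e) − 1.
Hence c = [m·(rr + e) − 1]/(1 − m) = [2.91 × (0.09 + 0) − 1] / (1 − 2.91) ≈ 0.386440.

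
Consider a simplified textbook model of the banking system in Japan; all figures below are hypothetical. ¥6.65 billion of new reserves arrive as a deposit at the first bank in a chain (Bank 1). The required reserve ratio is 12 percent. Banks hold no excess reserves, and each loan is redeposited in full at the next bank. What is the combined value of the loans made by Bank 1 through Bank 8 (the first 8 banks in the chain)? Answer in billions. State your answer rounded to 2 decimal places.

Bank i lends (1 − rr)^i of the original deposit: Bank 1 lends 6.65·0.8800 = 5.8520, Bank 2 lends 6.65·0.8800² ≈ 5.1498, and so on.
Summing a geometric series: total = 6.65·[0.8800·(1 − 0.8800^8) / (1 − 0.8800)] ≈ 31.2285 billion.

¥31.23 billion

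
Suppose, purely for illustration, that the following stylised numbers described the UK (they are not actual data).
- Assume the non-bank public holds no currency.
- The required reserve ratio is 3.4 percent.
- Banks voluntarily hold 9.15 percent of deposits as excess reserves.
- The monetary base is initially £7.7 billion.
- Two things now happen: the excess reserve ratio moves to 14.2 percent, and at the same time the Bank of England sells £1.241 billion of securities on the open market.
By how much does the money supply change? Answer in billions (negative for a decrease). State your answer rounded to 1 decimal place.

Before: m₁ = 1 / (0.034 + 0.0915) ≈ 7.9681, MB₁ = 7.7, so M₁ = 7.9681 × 7.7 ≈ 61.3544 billion.
After: m₂ = 1 / (0.034 + 0.142) ≈ 5.6818, MB₂ = 7.7 − 1.241 = 6.459, so M₂ = 5.6818 × 6.459 ≈ 36.6987 billion.
ΔM = M₂ − M₁ = 36.6987 − 61.3544 = -24.6557 billion.

-24.7 billion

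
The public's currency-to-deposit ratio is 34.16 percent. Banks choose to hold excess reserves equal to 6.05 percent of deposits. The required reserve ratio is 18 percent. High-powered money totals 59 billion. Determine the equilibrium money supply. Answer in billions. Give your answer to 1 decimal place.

136.0 billion

The money multiplier is m = (1 + c) / (rr + e + c) = (1 + 0.3416) / (0.18 + 0.0605 + 0.3416) ≈ 2.3048.
So M = m × MB = 2.3048 × 59 = 135.9832 billion.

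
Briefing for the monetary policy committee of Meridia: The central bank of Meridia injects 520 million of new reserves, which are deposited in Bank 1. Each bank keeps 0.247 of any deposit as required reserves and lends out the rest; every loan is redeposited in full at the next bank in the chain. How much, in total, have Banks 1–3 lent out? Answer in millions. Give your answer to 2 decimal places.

908.42 million

Bank i lends (1 − rr)^i of the original deposit: Bank 1 lends 520·0.7530 = 391.5600, Bank 2 lends 520·0.7530² ≈ 294.8447, and so on.
Summing a geometric series: total = 520·[0.7530·(1 − 0.7530^3) / (1 − 0.7530)] ≈ 908.4227 million.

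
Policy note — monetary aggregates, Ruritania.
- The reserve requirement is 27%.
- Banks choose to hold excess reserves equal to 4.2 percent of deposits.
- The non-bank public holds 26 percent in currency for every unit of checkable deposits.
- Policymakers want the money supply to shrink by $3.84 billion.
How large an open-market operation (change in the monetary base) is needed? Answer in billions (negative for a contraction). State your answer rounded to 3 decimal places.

-1.743 billion

The money multiplier is m = (1 + c) / (rr + e + c) = (1 + 0.26) / (0.27 + 0.042 + 0.26) ≈ 2.20280.
ΔMB = ΔM / m = (−3.84) / 2.20280 ≈ -1.7432 billion.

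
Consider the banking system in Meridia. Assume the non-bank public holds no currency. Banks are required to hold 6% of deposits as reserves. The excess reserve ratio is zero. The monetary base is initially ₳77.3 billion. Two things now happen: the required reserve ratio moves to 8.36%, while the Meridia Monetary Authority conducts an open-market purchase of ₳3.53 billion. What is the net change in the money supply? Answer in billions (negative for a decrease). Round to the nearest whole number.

-321 billion

Before: m₁ = 1 / (0.06) ≈ 16.6667, MB₁ = 77.3, so M₁ = 16.6667 × 77.3 ≈ 1288.3359 billion.
After: m₂ = 1 / (0.0836) ≈ 11.9617, MB₂ = 77.3 + 3.53 = 80.83, so M₂ = 11.9617 × 80.83 ≈ 966.8642 billion.
ΔM = M₂ − M₁ = 966.8642 − 1288.3359 = -321.4717 billion.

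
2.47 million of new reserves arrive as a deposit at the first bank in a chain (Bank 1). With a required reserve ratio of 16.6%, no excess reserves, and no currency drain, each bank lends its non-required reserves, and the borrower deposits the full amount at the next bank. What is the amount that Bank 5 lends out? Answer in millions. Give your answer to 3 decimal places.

Each bank lends a fraction (1 − rr) = 0.8340 of the deposit it receives, so Bank 5 receives 2.47·0.8340^4 and lends 2.47·0.8340^5 ≈ 0.9966 million.

0.997 million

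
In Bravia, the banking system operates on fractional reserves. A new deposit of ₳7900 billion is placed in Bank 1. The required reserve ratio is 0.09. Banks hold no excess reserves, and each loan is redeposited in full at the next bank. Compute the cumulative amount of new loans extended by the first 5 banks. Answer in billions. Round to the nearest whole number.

Bank i lends (1 − rr)^i of the original deposit: Bank 1 lends 7900·0.9100 = 7189.0000, Bank 2 lends 7900·0.9100² = 6541.9900, and so on.
Summing a geometric series: total = 7900·[0.9100·(1 − 0.9100^5) / (1 − 0.9100)] ≈ 30031.4768 billion.

₳30031 billion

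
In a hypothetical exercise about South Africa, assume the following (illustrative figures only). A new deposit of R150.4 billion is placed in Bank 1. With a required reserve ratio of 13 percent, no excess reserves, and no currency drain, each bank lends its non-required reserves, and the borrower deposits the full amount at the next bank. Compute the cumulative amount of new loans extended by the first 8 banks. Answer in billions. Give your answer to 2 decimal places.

Bank i lends (1 − rr)^i of the original deposit: Bank 1 lends 150.4·0.8700 = 130.8480, Bank 2 lends 150.4·0.8700² ≈ 113.8378, and so on.
Summing a geometric series: total = 150.4·[0.8700·(1 − 0.8700^8) / (1 − 0.8700)] ≈ 676.1705 billion.

R676.17 billion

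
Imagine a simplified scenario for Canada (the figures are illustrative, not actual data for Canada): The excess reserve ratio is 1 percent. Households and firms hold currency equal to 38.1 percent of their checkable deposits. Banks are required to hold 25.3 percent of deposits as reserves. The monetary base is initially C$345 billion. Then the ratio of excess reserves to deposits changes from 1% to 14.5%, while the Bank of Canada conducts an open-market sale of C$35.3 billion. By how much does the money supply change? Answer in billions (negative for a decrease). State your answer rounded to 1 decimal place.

-190.8 billion

Before: m₁ = (1 + 0.381) / (0.253 + 0.01 + 0.381) ≈ 2.14441, MB₁ = 345, so M₁ = 2.14441 × 345 ≈ 739.8215 billion.
After: m₂ = (1 + 0.381) / (0.253 + 0.145 + 0.381) ≈ 1.77279, MB₂ = 345 − 35.3 = 309.7, so M₂ = 1.77279 × 309.7 ≈ 549.0331 billion.
ΔM = M₂ − M₁ = 549.0331 − 739.8215 = -190.7884 billion.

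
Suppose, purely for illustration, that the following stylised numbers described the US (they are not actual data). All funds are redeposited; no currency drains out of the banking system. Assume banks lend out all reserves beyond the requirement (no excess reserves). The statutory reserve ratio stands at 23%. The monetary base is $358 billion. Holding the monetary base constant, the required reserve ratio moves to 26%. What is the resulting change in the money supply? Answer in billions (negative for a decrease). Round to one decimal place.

Initially m₁ = 1 / (0.23) ≈ 4.34783, so M₁ = 4.34783 × 358 ≈ 1556.5231 billion.
After the change m₂ = 1 / (0.26) ≈ 3.84615, so M₂ = 3.84615 × 358 = 1376.9217 billion.
ΔM = M₂ − M₁ = 1376.9217 − 1556.5231 = -179.6014 billion.

-179.6 billion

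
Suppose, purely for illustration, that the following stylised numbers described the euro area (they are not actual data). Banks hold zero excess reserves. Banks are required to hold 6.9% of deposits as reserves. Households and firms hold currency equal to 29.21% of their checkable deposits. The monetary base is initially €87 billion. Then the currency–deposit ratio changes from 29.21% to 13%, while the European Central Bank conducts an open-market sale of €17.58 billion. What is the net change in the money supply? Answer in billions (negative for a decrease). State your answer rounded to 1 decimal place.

Before: m₁ = (1 + 0.2921) / (0.069 + 0.2921) ≈ 3.5782, MB₁ = 87, so M₁ = 3.5782 × 87 = 311.3034 billion.
After: m₂ = (1 + 0.13) / (0.069 + 0.13) ≈ 5.6784, MB₂ = 87 − 17.58 = 69.42, so M₂ = 5.6784 × 69.42 ≈ 394.1945 billion.
ΔM = M₂ − M₁ = 394.1945 − 311.3034 = 82.8911 billion.

€82.9 billion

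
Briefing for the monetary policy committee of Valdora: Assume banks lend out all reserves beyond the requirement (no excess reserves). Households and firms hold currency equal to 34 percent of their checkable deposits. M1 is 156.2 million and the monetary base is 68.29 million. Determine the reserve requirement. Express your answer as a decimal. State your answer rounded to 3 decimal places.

Using m = M/MB = 156.2/68.29 ≈ 2.287304. Since m = (1 + c)/(c + rr + e), the denominator satisfies c + rr + e = (1 + c)/m = (1 + 0.34) / 2.287304 ≈ 0.585843.
With c = 0.34 and e = 0, the reserve requirement is 0.585843 − 0.34 − 0 = 0.245843.

0.246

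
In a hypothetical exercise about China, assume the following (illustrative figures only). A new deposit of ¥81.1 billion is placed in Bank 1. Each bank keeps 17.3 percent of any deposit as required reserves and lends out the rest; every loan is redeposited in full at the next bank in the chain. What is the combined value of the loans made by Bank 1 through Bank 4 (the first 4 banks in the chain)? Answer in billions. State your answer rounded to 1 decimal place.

Bank i lends (1 − rr)^i of the original deposit: Bank 1 lends 81.1·0.8270 = 67.0697, Bank 2 lends 81.1·0.8270² ≈ 55.4666, and so on.
Summing a geometric series: total = 81.1·[0.8270·(1 − 0.8270^4) / (1 − 0.8270)] ≈ 206.3425 billion.

¥206.3 billion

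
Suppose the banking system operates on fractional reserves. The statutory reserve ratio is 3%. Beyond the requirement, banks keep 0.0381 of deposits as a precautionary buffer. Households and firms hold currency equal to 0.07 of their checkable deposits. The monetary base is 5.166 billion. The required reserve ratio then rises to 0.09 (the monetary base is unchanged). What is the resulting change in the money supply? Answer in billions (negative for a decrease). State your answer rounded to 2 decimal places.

-12.12 billion

Initially m₁ = (1 + 0.07) / (0.03 + 0.0381 + 0.07) ≈ 7.7480, so M₁ = 7.7480 × 5.166 ≈ 40.0262 billion.
After the change m₂ = (1 + 0.07) / (0.09 + 0.0381 + 0.07) ≈ 5.4013, so M₂ = 5.4013 × 5.166 ≈ 27.9031 billion.
ΔM = M₂ − M₁ = 27.9031 − 40.0262 = -12.1231 billion.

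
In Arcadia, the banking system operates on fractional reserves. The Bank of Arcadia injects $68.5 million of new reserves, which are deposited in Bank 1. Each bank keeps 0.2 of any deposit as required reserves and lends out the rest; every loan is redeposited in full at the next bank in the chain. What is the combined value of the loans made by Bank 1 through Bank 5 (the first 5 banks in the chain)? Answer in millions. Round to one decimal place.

$184.2 million

Bank i lends (1 − rr)^i of the original deposit: Bank 1 lends 68.5·0.8000 = 54.8000, Bank 2 lends 68.5·0.8000² = 43.8400, and so on.
Summing a geometric series: total = 68.5·[0.8000·(1 − 0.8000^5) / (1 − 0.8000)] ≈ 184.2157 million.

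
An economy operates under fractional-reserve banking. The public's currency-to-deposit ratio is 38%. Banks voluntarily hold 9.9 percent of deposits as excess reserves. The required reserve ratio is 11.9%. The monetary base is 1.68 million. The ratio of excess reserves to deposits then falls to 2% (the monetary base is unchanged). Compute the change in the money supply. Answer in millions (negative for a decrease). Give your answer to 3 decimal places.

Initially m₁ = (1 + 0.38) / (0.119 + 0.099 + 0.38) ≈ 2.30769, so M₁ = 2.30769 × 1.68 ≈ 3.8769 million.
After the change m₂ = (1 + 0.38) / (0.119 + 0.02 + 0.38) ≈ 2.65896, so M₂ = 2.65896 × 1.68 ≈ 4.4671 million.
ΔM = M₂ − M₁ = 4.4671 − 3.8769 = 0.5902 million.

0.590 million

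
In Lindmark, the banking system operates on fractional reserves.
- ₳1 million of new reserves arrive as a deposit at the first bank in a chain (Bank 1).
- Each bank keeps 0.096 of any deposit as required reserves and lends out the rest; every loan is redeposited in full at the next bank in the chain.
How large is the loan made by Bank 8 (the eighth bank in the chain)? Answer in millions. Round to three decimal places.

Each bank lends a fraction (1 − rr) = 0.9040 of the deposit it receives, so Bank 8 receives 1·0.9040^7 and lends 1·0.9040^8 ≈ 0.4460 million.

₳0.446 million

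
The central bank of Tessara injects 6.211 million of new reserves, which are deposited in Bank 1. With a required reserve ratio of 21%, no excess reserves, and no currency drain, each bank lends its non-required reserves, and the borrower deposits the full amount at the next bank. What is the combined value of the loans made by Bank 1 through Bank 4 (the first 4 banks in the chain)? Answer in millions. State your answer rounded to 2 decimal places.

Bank i lends (1 − rr)^i of the original deposit: Bank 1 lends 6.211·0.7900 ≈ 4.9067, Bank 2 lends 6.211·0.7900² ≈ 3.8763, and so on.
Summing a geometric series: total = 6.211·[0.7900·(1 − 0.7900^4) / (1 − 0.7900)] ≈ 14.2644 million.

14.26 million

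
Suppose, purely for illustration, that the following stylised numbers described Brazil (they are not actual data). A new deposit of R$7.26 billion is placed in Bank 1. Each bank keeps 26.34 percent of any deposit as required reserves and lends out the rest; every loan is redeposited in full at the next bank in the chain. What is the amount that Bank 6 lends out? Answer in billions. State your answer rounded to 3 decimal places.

Each bank lends a fraction (1 − rr) = 0.7366 of the deposit it receives, so Bank 6 receives 7.26·0.7366^5 and lends 7.26·0.7366^6 ≈ 1.1596 billion.

R$1.160 billion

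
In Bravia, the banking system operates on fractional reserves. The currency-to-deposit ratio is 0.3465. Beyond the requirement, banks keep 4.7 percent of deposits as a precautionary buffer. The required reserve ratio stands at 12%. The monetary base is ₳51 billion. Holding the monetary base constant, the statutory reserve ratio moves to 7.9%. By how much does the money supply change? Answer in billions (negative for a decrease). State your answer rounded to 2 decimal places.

₳11.60 billion

Initially m₁ = (1 + 0.3465) / (0.12 + 0.047 + 0.3465) ≈ 2.62220, so M₁ = 2.62220 × 51 = 133.7322 billion.
After the change m₂ = (1 + 0.3465) / (0.079 + 0.047 + 0.3465) ≈ 2.84974, so M₂ = 2.84974 × 51 ≈ 145.3367 billion.
ΔM = M₂ − M₁ = 145.3367 − 133.7322 = 11.6045 billion.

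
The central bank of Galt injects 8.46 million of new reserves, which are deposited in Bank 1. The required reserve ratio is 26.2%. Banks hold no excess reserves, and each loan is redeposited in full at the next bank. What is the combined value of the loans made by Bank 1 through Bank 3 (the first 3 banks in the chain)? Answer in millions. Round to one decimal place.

14.3 million

Bank i lends (1 − rr)^i of the original deposit: Bank 1 lends 8.46·0.7380 ≈ 6.2435, Bank 2 lends 8.46·0.7380² ≈ 4.6077, and so on.
Summing a geometric series: total = 8.46·[0.7380·(1 − 0.7380^3) / (1 − 0.7380)] ≈ 14.2516 million.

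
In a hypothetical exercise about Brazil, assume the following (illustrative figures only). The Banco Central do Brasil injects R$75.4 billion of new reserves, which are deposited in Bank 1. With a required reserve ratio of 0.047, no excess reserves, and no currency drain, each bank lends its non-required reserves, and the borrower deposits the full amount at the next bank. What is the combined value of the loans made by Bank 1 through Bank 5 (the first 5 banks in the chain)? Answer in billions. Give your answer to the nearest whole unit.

Bank i lends (1 − rr)^i of the original deposit: Bank 1 lends 75.4·0.9530 = 71.8562, Bank 2 lends 75.4·0.9530² ≈ 68.4790, and so on.
Summing a geometric series: total = 75.4·[0.9530·(1 − 0.9530^5) / (1 − 0.9530)] ≈ 327.0589 billion.

R$327 billion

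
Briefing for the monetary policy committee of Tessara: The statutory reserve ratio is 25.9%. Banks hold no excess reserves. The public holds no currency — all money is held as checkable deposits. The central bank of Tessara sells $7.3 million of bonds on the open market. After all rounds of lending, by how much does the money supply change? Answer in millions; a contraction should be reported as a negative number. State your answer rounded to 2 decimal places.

-28.19 million

The simple money multiplier is m = 1/rr = 1/0.259 ≈ 3.8610.
An open-market sale reduces the monetary base by 7.3 million, so ΔM = m × ΔMB = 3.8610 × (−7.3) = -28.1853 million.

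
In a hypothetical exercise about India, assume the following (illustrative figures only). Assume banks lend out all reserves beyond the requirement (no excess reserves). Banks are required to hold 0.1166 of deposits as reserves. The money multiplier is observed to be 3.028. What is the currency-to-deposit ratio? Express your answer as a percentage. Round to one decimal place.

Using m = 3.028. From m = (1 + c)/(c + rr + e), rearranging gives 1 + c = m·(c + rr + e), so c·(1 − m) = m·(rr + e) − 1.
Hence c = [m·(rr + e) − 1]/(1 − m) = [3.028 × (0.1166 + 0) − 1] / (1 − 3.028) ≈ 0.319002.

31.9%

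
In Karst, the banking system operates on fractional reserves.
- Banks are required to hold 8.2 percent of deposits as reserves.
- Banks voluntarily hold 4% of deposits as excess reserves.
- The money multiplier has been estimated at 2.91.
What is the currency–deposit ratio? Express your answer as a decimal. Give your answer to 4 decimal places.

Using m = 2.91. From m = (1 + c)/(c + rr + e), rearranging gives 1 + c = m·(c + rr + e), so c·(1 − m) = m·(rr + e) − 1.
Hence c = [m·(rr + e) − 1]/(1 − m) = [2.91 × (0.082 + 0.04) − 1] / (1 − 2.91) ≈ 0.337686.

0.3377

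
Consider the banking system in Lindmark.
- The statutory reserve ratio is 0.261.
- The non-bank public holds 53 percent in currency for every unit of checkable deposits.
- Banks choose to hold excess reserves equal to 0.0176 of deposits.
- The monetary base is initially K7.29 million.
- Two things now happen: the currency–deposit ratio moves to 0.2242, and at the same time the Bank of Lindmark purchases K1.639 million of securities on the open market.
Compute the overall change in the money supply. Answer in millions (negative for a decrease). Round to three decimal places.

K7.946 million

Before: m₁ = (1 + 0.53) / (0.261 + 0.0176 + 0.53) ≈ 1.89216, MB₁ = 7.29, so M₁ = 1.89216 × 7.29 ≈ 13.7938 million.
After: m₂ = (1 + 0.2242) / (0.261 + 0.0176 + 0.2242) ≈ 2.43477, MB₂ = 7.29 + 1.639 = 8.929, so M₂ = 2.43477 × 8.929 ≈ 21.7401 million.
ΔM = M₂ − M₁ = 21.7401 − 13.7938 = 7.9463 million.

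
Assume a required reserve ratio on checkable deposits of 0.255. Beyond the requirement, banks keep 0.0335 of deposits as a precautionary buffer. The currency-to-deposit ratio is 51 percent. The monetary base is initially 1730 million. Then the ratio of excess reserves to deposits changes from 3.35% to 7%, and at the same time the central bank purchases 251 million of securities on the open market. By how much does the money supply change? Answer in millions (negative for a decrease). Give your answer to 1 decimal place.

310.9 million

Before: m₁ = (1 + 0.51) / (0.255 + 0.0335 + 0.51) ≈ 1.891046, MB₁ = 1730, so M₁ = 1.891046 × 1730 ≈ 3271.5096 million.
After: m₂ = (1 + 0.51) / (0.255 + 0.07 + 0.51) ≈ 1.808383, MB₂ = 1730 + 251 = 1981, so M₂ = 1.808383 × 1981 ≈ 3582.4067 million.
ΔM = M₂ − M₁ = 3582.4067 − 3271.5096 = 310.8971 million.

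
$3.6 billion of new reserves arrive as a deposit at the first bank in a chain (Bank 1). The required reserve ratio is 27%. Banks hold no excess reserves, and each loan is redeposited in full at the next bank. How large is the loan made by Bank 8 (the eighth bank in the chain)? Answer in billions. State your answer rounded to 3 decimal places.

Each bank lends a fraction (1 − rr) = 0.7300 of the deposit it receives, so Bank 8 receives 3.6·0.7300^7 and lends 3.6·0.7300^8 ≈ 0.2903 billion.

$0.290 billion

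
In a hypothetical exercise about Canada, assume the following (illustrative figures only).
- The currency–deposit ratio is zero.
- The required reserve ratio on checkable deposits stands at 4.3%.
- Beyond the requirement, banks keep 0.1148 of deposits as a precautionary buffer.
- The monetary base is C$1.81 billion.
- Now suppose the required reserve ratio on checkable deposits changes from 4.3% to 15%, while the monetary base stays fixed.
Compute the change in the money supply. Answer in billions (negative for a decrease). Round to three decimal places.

-4.635 billion

Initially m₁ = 1 / (0.043 + 0.1148) ≈ 6.33714, so M₁ = 6.33714 × 1.81 ≈ 11.4702 billion.
After the change m₂ = 1 / (0.15 + 0.1148) ≈ 3.77644, so M₂ = 3.77644 × 1.81 ≈ 6.8354 billion.
ΔM = M₂ − M₁ = 6.8354 − 11.4702 = -4.6348 billion.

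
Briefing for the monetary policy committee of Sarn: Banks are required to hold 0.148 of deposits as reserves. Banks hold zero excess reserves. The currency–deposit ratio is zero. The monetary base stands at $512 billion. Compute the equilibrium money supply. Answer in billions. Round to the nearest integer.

With no currency drain or excess reserves, the money multiplier is m = 1/rr = 1/0.148 ≈ 6.7568.
Money supply M = m × MB = 6.7568 × 512 = 3459.4816 billion.

$3459 billion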